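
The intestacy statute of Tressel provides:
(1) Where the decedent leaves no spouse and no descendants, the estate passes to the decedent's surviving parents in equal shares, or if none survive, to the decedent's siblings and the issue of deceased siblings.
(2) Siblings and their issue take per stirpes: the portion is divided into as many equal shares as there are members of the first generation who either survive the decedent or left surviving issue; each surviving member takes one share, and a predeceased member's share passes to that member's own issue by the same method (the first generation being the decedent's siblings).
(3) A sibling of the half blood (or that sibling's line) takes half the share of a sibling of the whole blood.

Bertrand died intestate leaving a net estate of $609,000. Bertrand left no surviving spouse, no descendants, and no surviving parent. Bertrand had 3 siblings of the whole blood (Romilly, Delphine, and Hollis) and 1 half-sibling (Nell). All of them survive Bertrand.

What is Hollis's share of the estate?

Hollis receives $174,000.

The entire $609,000 passes to the siblings and their issue.
Counting each half-blood sibling's line as half a unit, there are 7/2 units in $609,000, so one unit is $174,000. Whole-blood lines (Romilly, Delphine, and Hollis) take $174,000 each; half-blood lines (Nell) take $87,000 each.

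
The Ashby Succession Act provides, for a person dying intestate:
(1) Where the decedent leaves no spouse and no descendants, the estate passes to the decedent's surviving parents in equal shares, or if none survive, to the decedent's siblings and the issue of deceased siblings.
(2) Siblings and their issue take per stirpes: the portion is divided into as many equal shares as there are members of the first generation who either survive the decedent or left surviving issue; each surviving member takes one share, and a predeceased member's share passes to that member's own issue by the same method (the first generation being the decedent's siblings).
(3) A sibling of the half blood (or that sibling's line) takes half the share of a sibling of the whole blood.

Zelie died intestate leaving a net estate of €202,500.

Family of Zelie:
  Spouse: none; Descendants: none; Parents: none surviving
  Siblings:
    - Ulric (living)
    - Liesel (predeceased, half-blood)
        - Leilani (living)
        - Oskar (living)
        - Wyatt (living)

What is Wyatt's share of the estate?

The entire €202,500 passes to the siblings and their issue.
Counting each half-blood sibling's line as half a unit, there are 3/2 units in €202,500, so one unit is €135,000. Whole-blood lines (Ulric) take €135,000 each; half-blood lines (Liesel) take €67,500 each.
Liesel's share (€67,500) is divided into 3 shares of €22,500: Leilani, Oskar, and Wyatt each take €22,500.

Wyatt receives €22,500.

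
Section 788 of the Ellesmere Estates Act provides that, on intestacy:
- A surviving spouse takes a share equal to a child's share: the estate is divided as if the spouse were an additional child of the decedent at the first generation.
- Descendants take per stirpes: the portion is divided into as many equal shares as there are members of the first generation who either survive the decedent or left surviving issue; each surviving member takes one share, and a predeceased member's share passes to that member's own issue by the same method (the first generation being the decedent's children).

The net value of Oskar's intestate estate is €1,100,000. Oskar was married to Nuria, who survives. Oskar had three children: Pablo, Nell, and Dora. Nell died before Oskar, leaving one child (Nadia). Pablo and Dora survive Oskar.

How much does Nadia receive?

The spouse counts as an additional share at the children's level, so there are 4 primary shares of €275,000. Nuria takes one such share (€275,000).
The children's combined portion (€825,000) is divided into 3 shares of €275,000: Pablo and Dora each take €275,000; Nell's €275,000 share passes to Nell's issue.
Nell's share (€275,000) passes entirely to Nadia.

Nadia receives €275,000.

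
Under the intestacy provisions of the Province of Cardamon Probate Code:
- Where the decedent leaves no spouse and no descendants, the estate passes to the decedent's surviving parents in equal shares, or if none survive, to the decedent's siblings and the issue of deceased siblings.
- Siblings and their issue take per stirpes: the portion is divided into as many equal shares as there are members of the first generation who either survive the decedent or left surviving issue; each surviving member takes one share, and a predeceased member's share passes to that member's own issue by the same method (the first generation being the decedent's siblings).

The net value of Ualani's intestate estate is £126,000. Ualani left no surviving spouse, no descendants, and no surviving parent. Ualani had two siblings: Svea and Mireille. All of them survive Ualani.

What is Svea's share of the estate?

Svea receives £63,000.

The entire £126,000 passes to the siblings and their issue.
That amount (£126,000) is divided into 2 shares of £63,000: Svea and Mireille each take £63,000.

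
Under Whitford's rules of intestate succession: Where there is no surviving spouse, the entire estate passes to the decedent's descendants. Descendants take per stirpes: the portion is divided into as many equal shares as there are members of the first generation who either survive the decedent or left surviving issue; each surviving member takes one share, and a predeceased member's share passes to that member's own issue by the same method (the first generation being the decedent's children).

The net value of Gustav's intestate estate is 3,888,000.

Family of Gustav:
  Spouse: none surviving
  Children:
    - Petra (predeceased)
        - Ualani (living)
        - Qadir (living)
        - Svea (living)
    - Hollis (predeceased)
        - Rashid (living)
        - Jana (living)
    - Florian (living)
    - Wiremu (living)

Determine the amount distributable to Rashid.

Rashid receives 486,000.

The entire 3,888,000 passes to the descendants.
That amount (3,888,000) is divided into 4 shares of 972,000: Florian and Wiremu each take 972,000; Petra's 972,000 share passes to Petra's issue; Hollis's 972,000 share passes to Hollis's issue.
Petra's share (972,000) is divided into 3 shares of 324,000: Ualani, Qadir, and Svea each take 324,000.
Hollis's share (972,000) is divided into 2 shares of 486,000: Rashid and Jana each take 486,000.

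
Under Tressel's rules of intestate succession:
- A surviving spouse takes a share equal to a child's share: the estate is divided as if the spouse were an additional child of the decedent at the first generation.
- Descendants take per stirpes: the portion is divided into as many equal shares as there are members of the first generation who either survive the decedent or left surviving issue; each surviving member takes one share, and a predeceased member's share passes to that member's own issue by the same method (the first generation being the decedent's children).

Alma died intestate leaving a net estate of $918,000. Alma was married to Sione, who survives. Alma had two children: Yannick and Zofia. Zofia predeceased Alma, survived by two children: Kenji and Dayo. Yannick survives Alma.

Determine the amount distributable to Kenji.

The spouse counts as an additional share at the children's level, so there are 3 primary shares of $306,000. Sione takes one such share ($306,000).
The children's combined portion ($612,000) is divided into 2 shares of $306,000: Yannick takes $306,000; Zofia's $306,000 share passes to Zofia's issue.
Zofia's share ($306,000) is divided into 2 shares of $153,000: Kenji and Dayo each take $153,000.

Kenji receives $153,000.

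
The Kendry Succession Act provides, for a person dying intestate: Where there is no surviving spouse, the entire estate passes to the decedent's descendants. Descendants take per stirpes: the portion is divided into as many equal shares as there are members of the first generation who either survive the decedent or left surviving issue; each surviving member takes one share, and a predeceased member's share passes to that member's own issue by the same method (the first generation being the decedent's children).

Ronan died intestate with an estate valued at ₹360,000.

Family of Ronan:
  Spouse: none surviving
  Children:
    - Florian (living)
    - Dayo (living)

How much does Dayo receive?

Dayo receives ₹180,000.

The entire ₹360,000 passes to the descendants.
That amount (₹360,000) is divided into 2 shares of ₹180,000: Florian and Dayo each take ₹180,000.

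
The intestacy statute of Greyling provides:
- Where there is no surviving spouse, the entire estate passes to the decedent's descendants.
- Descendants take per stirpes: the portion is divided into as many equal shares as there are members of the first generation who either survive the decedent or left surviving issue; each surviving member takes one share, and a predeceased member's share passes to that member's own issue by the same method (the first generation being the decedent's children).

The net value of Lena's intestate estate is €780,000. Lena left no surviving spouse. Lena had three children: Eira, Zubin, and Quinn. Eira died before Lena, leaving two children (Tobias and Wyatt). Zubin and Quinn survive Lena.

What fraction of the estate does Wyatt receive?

The entire €780,000 passes to the descendants.
That amount (€780,000) is divided into 3 shares of €260,000: Zubin and Quinn each take €260,000; Eira's €260,000 share passes to Eira's issue.
Eira's share (€260,000) is divided into 2 shares of €130,000: Tobias and Wyatt each take €130,000.

Wyatt receives 1/6 of the estate.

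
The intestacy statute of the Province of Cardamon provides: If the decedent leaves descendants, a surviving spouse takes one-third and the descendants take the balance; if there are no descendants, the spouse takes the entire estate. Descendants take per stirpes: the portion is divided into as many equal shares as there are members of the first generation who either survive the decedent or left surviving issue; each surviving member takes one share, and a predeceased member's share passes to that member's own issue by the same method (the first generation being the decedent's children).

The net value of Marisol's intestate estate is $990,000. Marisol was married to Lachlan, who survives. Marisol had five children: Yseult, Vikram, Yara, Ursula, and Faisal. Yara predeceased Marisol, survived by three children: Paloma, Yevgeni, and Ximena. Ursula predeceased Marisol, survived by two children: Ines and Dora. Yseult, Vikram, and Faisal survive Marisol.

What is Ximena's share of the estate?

Lachlan takes one-third of $990,000 = $330,000. The remaining $660,000 passes to the descendants.
The descendants' portion ($660,000) is divided into 5 shares of $132,000: Yseult, Vikram, and Faisal each take $132,000; Yara's $132,000 share passes to Yara's issue; Ursula's $132,000 share passes to Ursula's issue.
Yara's share ($132,000) is divided into 3 shares of $44,000: Paloma, Yevgeni, and Ximena each take $44,000.
Ursula's share ($132,000) is divided into 2 shares of $66,000: Ines and Dora each take $66,000.

Ximena receives $44,000.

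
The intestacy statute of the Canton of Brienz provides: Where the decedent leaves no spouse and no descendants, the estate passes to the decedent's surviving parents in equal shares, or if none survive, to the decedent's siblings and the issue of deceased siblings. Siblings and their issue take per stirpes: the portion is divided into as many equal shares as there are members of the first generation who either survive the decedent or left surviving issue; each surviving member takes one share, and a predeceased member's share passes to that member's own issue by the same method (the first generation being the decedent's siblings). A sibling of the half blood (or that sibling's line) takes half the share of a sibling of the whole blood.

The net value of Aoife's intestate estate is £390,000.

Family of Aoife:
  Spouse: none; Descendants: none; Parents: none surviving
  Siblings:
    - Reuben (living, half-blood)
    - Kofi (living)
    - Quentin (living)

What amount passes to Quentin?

The entire £390,000 passes to the siblings and their issue.
Counting each half-blood sibling's line as half a unit, there are 5/2 units in £390,000, so one unit is £156,000. Whole-blood lines (Kofi and Quentin) take £156,000 each; half-blood lines (Reuben) take £78,000 each.

Quentin receives £156,000.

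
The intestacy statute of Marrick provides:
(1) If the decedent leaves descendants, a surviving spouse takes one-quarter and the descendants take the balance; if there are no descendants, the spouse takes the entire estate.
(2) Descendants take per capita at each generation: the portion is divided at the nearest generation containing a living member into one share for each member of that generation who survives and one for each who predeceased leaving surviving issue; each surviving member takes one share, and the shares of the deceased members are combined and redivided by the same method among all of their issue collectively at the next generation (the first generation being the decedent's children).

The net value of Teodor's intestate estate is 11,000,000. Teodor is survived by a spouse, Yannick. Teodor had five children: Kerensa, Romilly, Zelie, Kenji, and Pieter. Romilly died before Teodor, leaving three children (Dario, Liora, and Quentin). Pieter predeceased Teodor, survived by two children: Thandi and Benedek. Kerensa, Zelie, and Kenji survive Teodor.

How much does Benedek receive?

Benedek receives 660,000.

Yannick takes one-quarter of 11,000,000 = 2,750,000. The remaining 8,250,000 passes to the descendants.
The descendants' portion (8,250,000) is divided at the children's generation into 5 shares of 1,650,000. Kerensa, Zelie, and Kenji each take 1,650,000. The 2 shares of the deceased (Romilly and Pieter) are combined into a pool of 3,300,000.
That pool (3,300,000) is divided at the grandchildren's generation equally among Dario, Liora, Quentin, Thandi, and Benedek: 660,000 each.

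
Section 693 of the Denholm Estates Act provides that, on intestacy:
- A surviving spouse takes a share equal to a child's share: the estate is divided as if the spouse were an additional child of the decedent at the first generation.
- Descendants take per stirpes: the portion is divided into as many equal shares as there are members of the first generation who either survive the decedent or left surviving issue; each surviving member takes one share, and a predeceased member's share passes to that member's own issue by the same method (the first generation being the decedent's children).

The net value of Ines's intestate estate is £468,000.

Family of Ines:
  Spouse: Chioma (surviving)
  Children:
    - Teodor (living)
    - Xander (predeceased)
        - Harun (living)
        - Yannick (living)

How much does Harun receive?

The spouse counts as an additional share at the children's level, so there are 3 primary shares of £156,000. Chioma takes one such share (£156,000).
The children's combined portion (£312,000) is divided into 2 shares of £156,000: Teodor takes £156,000; Xander's £156,000 share passes to Xander's issue.
Xander's share (£156,000) is divided into 2 shares of £78,000: Harun and Yannick each take £78,000.

Harun receives £78,000.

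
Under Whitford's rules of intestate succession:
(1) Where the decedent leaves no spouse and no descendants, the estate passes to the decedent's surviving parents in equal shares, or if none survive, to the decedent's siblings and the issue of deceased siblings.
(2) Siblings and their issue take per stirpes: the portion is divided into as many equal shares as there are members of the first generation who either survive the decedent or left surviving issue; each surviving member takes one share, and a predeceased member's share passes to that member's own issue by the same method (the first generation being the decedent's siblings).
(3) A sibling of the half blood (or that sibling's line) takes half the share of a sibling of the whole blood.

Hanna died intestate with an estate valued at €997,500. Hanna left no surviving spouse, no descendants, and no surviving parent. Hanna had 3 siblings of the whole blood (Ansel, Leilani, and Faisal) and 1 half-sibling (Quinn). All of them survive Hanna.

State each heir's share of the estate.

Ansel: €285,000; Leilani: €285,000; Quinn: €142,500; Faisal: €285,000

The entire €997,500 passes to the siblings and their issue.
Counting each half-blood sibling's line as half a unit, there are 7/2 units in €997,500, so one unit is €285,000. Whole-blood lines (Ansel, Leilani, and Faisal) take €285,000 each; half-blood lines (Quinn) take €142,500 each.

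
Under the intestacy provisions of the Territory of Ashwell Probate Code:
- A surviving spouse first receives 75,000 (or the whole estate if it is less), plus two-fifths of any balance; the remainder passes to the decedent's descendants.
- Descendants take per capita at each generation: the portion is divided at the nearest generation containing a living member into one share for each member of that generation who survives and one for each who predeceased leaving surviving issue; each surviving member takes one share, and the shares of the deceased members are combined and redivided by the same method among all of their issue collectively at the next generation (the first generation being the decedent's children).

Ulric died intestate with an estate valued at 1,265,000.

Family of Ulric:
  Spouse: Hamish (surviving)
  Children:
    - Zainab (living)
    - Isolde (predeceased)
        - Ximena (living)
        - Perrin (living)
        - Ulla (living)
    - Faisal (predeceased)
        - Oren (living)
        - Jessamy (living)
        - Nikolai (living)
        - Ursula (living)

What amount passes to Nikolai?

Hamish first takes 75,000, leaving a balance of 1,190,000. Hamish then takes two-fifths of the balance (476,000), for a total of 551,000. The remaining 714,000 passes to the descendants.
The descendants' portion (714,000) is divided at the children's generation into 3 shares of 238,000. Zainab takes 238,000. The 2 shares of the deceased (Isolde and Faisal) are combined into a pool of 476,000.
That pool (476,000) is divided at the grandchildren's generation equally among Ximena, Perrin, Ulla, Oren, Jessamy, Nikolai, and Ursula: 68,000 each.

Nikolai receives 68,000.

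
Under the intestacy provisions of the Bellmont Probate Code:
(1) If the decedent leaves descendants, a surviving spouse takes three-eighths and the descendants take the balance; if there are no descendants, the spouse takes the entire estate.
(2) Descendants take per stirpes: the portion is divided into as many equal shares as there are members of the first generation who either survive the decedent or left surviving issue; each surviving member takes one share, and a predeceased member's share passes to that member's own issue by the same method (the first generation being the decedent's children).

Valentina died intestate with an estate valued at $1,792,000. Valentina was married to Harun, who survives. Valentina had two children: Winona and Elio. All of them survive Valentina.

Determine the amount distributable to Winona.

Harun takes three-eighths of $1,792,000 = $672,000. The remaining $1,120,000 passes to the descendants.
The descendants' portion ($1,120,000) is divided into 2 shares of $560,000: Winona and Elio each take $560,000.

Winona receives $560,000.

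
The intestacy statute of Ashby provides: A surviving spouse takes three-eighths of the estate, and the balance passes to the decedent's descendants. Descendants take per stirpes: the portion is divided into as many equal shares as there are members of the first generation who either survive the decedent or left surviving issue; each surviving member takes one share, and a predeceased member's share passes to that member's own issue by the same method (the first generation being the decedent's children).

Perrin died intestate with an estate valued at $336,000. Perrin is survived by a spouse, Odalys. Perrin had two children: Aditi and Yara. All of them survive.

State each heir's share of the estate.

Odalys takes three-eighths of $336,000 = $126,000. The remaining $210,000 passes to the descendants.
The descendants' portion ($210,000) is divided into 2 shares of $105,000: Aditi and Yara each take $105,000.

Odalys: $126,000; Aditi: $105,000; Yara: $105,000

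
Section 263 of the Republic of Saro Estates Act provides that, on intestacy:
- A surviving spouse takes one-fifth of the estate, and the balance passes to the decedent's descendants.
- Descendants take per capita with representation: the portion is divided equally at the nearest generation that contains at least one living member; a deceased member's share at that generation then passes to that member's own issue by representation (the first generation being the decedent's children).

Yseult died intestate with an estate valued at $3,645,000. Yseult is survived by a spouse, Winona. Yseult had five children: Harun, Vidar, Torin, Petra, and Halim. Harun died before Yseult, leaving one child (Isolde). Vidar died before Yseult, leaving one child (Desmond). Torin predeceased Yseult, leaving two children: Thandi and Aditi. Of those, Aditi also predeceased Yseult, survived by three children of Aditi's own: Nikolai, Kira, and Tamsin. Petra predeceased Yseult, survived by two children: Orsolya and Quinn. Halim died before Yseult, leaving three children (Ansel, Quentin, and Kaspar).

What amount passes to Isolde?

Isolde receives $324,000.

Winona takes one-fifth of $3,645,000 = $729,000. The remaining $2,916,000 passes to the descendants.
No child survives, so the initial division is made at the grandchildren's generation.
The descendants' portion ($2,916,000) is divided into 9 shares of $324,000: Isolde, Desmond, Thandi, Orsolya, Quinn, Ansel, Quentin, and Kaspar each take $324,000; Aditi's $324,000 share passes to Aditi's issue.
Aditi's share ($324,000) is divided into 3 shares of $108,000: Nikolai, Kira, and Tamsin each take $108,000.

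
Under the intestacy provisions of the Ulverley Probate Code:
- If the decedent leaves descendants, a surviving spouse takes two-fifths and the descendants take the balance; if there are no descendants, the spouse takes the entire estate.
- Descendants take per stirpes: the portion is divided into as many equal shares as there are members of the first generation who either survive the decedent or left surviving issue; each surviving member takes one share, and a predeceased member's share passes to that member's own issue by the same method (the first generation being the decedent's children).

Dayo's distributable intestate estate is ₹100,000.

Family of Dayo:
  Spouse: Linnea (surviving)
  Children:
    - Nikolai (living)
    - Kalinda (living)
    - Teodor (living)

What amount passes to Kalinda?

Kalinda receives ₹20,000.

Linnea takes two-fifths of ₹100,000 = ₹40,000. The remaining ₹60,000 passes to the descendants.
The descendants' portion (₹60,000) is divided into 3 shares of ₹20,000: Nikolai, Kalinda, and Teodor each take ₹20,000.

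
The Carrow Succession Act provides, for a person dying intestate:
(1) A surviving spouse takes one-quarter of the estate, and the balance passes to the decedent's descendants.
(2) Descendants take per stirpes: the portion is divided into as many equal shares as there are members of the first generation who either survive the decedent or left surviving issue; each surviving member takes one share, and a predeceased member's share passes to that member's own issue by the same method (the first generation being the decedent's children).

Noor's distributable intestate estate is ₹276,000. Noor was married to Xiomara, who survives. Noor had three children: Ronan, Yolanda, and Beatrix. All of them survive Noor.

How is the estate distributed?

Xiomara takes one-quarter of ₹276,000 = ₹69,000. The remaining ₹207,000 passes to the descendants.
The descendants' portion (₹207,000) is divided into 3 shares of ₹69,000: Ronan, Yolanda, and Beatrix each take ₹69,000.

Xiomara: ₹69,000; Ronan: ₹69,000; Yolanda: ₹69,000; Beatrix: ₹69,000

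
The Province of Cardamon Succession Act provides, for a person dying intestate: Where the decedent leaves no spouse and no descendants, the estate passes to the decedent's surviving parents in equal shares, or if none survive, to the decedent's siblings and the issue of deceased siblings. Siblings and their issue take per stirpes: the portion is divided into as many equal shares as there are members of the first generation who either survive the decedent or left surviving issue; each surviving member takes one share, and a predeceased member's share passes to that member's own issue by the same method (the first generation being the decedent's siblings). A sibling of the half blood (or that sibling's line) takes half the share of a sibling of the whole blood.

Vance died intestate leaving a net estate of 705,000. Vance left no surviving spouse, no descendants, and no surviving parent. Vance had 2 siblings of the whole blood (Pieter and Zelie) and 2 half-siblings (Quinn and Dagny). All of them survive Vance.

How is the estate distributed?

Pieter: 235,000; Quinn: 117,500; Dagny: 117,500; Zelie: 235,000

The entire 705,000 passes to the siblings and their issue.
Counting each half-blood sibling's line as half a unit, there are 3 units in 705,000, so one unit is 235,000. Whole-blood lines (Pieter and Zelie) take 235,000 each; half-blood lines (Quinn and Dagny) take 117,500 each.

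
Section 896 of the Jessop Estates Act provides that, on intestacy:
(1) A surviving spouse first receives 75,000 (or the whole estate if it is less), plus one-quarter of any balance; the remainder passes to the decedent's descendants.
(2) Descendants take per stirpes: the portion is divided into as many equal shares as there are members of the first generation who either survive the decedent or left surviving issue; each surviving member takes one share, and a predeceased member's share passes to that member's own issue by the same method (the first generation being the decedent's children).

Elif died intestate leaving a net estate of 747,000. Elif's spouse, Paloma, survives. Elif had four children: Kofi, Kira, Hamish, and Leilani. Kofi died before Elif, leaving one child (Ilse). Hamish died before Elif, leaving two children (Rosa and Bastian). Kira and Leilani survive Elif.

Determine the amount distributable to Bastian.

Bastian receives 63,000.

Paloma first takes 75,000, leaving a balance of 672,000. Paloma then takes one-quarter of the balance (168,000), for a total of 243,000. The remaining 504,000 passes to the descendants.
The descendants' portion (504,000) is divided into 4 shares of 126,000: Kira and Leilani each take 126,000; Kofi's 126,000 share passes to Kofi's issue; Hamish's 126,000 share passes to Hamish's issue.
Kofi's share (126,000) passes entirely to Ilse.
Hamish's share (126,000) is divided into 2 shares of 63,000: Rosa and Bastian each take 63,000.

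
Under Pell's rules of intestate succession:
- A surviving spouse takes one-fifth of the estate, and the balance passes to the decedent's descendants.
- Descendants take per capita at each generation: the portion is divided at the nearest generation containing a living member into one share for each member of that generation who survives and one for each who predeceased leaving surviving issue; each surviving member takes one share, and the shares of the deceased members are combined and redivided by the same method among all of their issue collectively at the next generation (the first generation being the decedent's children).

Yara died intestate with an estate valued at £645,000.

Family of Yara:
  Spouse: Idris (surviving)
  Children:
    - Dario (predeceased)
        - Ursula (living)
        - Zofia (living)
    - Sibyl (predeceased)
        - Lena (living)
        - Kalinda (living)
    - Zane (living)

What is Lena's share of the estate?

Idris takes one-fifth of £645,000 = £129,000. The remaining £516,000 passes to the descendants.
The descendants' portion (£516,000) is divided at the children's generation into 3 shares of £172,000. Zane takes £172,000. The 2 shares of the deceased (Dario and Sibyl) are combined into a pool of £344,000.
That pool (£344,000) is divided at the grandchildren's generation equally among Ursula, Zofia, Lena, and Kalinda: £86,000 each.

Lena receives £86,000.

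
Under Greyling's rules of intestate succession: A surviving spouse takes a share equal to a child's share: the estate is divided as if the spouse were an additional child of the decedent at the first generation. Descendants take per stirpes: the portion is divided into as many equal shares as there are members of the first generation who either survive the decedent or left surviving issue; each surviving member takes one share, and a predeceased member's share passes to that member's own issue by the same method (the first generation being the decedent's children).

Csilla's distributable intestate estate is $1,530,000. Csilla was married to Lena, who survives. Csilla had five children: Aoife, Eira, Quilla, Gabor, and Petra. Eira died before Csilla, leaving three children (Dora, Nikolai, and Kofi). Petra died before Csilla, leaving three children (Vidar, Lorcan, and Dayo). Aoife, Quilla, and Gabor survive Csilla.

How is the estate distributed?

Lena: $255,000; Aoife: $255,000; Dora: $85,000; Nikolai: $85,000; Kofi: $85,000; Quilla: $255,000; Gabor: $255,000; Vidar: $85,000; Lorcan: $85,000; Dayo: $85,000

The spouse counts as an additional share at the children's level, so there are 6 primary shares of $255,000. Lena takes one such share ($255,000).
The children's combined portion ($1,275,000) is divided into 5 shares of $255,000: Aoife, Quilla, and Gabor each take $255,000; Eira's $255,000 share passes to Eira's issue; Petra's $255,000 share passes to Petra's issue.
Eira's share ($255,000) is divided into 3 shares of $85,000: Dora, Nikolai, and Kofi each take $85,000.
Petra's share ($255,000) is divided into 3 shares of $85,000: Vidar, Lorcan, and Dayo each take $85,000.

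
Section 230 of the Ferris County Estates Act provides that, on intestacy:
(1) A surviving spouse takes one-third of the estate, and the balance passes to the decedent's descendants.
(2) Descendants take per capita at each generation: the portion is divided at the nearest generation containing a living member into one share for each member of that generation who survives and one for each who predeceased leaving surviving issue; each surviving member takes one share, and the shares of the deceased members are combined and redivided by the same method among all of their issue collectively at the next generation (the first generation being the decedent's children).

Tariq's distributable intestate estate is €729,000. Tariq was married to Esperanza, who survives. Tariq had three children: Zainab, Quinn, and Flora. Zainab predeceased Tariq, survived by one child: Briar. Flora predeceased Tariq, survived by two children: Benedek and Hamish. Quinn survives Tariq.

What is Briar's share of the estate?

Briar receives €108,000.

Esperanza takes one-third of €729,000 = €243,000. The remaining €486,000 passes to the descendants.
The descendants' portion (€486,000) is divided at the children's generation into 3 shares of €162,000. Quinn takes €162,000. The 2 shares of the deceased (Zainab and Flora) are combined into a pool of €324,000.
That pool (€324,000) is divided at the grandchildren's generation equally among Briar, Benedek, and Hamish: €108,000 each.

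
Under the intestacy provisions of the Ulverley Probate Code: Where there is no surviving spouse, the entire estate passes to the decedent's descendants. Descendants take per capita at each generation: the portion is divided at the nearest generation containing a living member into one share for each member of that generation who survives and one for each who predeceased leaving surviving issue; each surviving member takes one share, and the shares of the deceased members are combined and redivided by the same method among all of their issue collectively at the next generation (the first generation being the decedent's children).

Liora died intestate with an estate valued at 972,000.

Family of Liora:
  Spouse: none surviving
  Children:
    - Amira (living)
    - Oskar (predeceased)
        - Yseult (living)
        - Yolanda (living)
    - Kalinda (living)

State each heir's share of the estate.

Amira: 324,000; Yseult: 162,000; Yolanda: 162,000; Kalinda: 324,000

The entire 972,000 passes to the descendants.
That amount (972,000) is divided at the children's generation into 3 shares of 324,000. Amira and Kalinda each take 324,000. The remaining share for the deceased Oskar (324,000) is carried to the next generation.
That pool (324,000) is divided at the grandchildren's generation equally among Yseult and Yolanda: 162,000 each.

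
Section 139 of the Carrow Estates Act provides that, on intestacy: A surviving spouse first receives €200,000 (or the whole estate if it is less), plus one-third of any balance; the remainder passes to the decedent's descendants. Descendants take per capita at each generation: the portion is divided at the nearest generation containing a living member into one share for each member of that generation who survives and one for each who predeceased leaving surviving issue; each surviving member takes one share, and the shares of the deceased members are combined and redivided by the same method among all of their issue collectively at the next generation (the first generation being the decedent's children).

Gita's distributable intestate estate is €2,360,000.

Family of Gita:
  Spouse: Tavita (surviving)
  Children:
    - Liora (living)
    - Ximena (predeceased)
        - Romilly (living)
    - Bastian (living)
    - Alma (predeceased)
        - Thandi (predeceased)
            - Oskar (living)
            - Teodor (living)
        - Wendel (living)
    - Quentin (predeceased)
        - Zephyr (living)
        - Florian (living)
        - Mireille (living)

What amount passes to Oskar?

Tavita first takes €200,000, leaving a balance of €2,160,000. Tavita then takes one-third of the balance (€720,000), for a total of €920,000. The remaining €1,440,000 passes to the descendants.
The descendants' portion (€1,440,000) is divided at the children's generation into 5 shares of €288,000. Liora and Bastian each take €288,000. The 3 shares of the deceased (Ximena, Alma, and Quentin) are combined into a pool of €864,000.
That pool (€864,000) is divided at the grandchildren's generation into 6 shares of €144,000. Romilly, Wendel, Zephyr, Florian, and Mireille each take €144,000. The remaining share for the deceased Thandi (€144,000) is carried to the next generation.
That pool (€144,000) is divided at the great-grandchildren's generation equally among Oskar and Teodor: €72,000 each.

Oskar receives €72,000.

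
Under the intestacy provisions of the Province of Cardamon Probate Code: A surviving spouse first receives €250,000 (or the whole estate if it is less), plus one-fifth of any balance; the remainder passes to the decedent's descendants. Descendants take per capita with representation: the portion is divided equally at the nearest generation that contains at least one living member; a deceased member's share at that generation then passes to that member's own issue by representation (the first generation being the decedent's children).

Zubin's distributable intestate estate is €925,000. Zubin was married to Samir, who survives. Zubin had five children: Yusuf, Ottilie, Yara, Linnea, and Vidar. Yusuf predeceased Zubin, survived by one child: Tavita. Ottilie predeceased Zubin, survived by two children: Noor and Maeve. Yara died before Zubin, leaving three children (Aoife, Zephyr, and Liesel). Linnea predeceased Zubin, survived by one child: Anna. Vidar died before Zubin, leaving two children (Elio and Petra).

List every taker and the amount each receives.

Samir: €385,000; Tavita: €60,000; Noor: €60,000; Maeve: €60,000; Aoife: €60,000; Zephyr: €60,000; Liesel: €60,000; Anna: €60,000; Elio: €60,000; Petra: €60,000

Samir first takes €250,000, leaving a balance of €675,000. Samir then takes one-fifth of the balance (€135,000), for a total of €385,000. The remaining €540,000 passes to the descendants.
No child survives, so the initial division is made at the grandchildren's generation.
The descendants' portion (€540,000) is divided into 9 shares of €60,000: Tavita, Noor, Maeve, Aoife, Zephyr, Liesel, Anna, Elio, and Petra each take €60,000.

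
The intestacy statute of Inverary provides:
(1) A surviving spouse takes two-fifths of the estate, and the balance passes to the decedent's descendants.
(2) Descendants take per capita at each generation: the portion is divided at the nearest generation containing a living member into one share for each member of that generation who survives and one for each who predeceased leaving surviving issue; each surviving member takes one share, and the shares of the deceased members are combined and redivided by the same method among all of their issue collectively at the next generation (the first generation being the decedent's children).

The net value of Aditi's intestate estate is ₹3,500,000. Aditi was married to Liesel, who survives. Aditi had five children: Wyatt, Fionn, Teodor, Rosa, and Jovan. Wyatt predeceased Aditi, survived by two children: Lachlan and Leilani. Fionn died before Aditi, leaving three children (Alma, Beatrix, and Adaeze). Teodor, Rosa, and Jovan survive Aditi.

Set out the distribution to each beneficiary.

Liesel: ₹1,400,000; Lachlan: ₹168,000; Leilani: ₹168,000; Alma: ₹168,000; Beatrix: ₹168,000; Adaeze: ₹168,000; Teodor: ₹420,000; Rosa: ₹420,000; Jovan: ₹420,000

Liesel takes two-fifths of ₹3,500,000 = ₹1,400,000. The remaining ₹2,100,000 passes to the descendants.
The descendants' portion (₹2,100,000) is divided at the children's generation into 5 shares of ₹420,000. Teodor, Rosa, and Jovan each take ₹420,000. The 2 shares of the deceased (Wyatt and Fionn) are combined into a pool of ₹840,000.
That pool (₹840,000) is divided at the grandchildren's generation equally among Lachlan, Leilani, Alma, Beatrix, and Adaeze: ₹168,000 each.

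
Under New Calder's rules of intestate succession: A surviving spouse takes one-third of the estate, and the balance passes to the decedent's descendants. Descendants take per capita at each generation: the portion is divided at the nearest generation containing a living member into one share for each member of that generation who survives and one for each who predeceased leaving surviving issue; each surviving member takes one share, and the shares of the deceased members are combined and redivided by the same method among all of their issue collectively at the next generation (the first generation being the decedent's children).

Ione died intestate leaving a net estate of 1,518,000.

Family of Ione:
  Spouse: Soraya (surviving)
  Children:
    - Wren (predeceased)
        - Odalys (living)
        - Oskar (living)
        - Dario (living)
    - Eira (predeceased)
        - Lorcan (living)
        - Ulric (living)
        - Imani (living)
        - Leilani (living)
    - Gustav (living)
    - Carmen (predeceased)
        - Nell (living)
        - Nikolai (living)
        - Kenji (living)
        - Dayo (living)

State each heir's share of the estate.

Soraya: 506,000; Odalys: 69,000; Oskar: 69,000; Dario: 69,000; Lorcan: 69,000; Ulric: 69,000; Imani: 69,000; Leilani: 69,000; Gustav: 253,000; Nell: 69,000; Nikolai: 69,000; Kenji: 69,000; Dayo: 69,000

Soraya takes one-third of 1,518,000 = 506,000. The remaining 1,012,000 passes to the descendants.
The descendants' portion (1,012,000) is divided at the children's generation into 4 shares of 253,000. Gustav takes 253,000. The 3 shares of the deceased (Wren, Eira, and Carmen) are combined into a pool of 759,000.
That pool (759,000) is divided at the grandchildren's generation equally among Odalys, Oskar, Dario, Lorcan, Ulric, Imani, Leilani, Nell, Nikolai, Kenji, and Dayo: 69,000 each.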